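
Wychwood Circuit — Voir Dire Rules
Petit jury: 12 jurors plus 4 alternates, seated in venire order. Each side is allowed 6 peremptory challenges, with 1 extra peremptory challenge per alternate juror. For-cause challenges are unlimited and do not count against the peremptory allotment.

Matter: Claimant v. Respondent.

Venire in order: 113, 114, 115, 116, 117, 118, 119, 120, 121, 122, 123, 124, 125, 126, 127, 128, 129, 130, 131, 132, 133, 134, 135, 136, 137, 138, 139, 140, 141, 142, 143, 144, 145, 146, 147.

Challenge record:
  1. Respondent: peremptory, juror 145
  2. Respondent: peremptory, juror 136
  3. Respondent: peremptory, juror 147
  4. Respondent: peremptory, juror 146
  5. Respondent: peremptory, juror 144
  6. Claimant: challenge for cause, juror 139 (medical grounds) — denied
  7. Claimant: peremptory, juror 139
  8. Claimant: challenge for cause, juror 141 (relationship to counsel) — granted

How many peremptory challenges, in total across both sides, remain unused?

14

Claimant allotment: 6 base + 1 × 4 alternates = 10. Respondent allotment: 6 base + 1 × 4 alternates = 10.
Claimant peremptories used: #139 — 1 (for-cause on #139, #141 don't count).
Respondent peremptories used: #145, #136, #147, #146, #144 — 5.
Remaining: (10 − 1) + (10 − 5) = 14.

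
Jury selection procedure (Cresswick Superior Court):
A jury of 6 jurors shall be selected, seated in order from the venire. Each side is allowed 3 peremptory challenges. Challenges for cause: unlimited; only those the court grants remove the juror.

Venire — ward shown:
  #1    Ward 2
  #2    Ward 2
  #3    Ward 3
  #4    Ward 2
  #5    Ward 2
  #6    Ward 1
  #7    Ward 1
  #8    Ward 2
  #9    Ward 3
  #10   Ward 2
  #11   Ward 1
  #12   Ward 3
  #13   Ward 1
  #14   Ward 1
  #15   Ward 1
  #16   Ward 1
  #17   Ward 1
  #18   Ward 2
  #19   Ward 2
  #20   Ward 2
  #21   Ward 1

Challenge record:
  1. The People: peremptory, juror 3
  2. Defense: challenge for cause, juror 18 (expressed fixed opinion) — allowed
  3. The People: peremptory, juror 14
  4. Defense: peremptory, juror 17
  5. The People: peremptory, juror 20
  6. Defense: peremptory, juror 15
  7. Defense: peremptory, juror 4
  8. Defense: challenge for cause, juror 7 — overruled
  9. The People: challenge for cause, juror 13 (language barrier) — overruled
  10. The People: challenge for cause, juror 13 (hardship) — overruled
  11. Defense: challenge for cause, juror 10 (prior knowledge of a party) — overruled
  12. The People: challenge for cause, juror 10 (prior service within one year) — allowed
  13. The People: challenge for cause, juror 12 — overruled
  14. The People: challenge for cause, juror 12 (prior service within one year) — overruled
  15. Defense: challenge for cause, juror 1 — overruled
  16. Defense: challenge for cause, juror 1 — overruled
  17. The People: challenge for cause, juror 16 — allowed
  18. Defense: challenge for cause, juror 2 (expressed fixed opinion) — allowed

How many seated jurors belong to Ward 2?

Removed: #2, #3, #4, #10, #14, #15, #16, #17, #18, #20.
Seated jurors 1–6: #1, #5, #6, #7, #8, #9.
Of those, in Ward 2: #1, #5, #8 → 3.

3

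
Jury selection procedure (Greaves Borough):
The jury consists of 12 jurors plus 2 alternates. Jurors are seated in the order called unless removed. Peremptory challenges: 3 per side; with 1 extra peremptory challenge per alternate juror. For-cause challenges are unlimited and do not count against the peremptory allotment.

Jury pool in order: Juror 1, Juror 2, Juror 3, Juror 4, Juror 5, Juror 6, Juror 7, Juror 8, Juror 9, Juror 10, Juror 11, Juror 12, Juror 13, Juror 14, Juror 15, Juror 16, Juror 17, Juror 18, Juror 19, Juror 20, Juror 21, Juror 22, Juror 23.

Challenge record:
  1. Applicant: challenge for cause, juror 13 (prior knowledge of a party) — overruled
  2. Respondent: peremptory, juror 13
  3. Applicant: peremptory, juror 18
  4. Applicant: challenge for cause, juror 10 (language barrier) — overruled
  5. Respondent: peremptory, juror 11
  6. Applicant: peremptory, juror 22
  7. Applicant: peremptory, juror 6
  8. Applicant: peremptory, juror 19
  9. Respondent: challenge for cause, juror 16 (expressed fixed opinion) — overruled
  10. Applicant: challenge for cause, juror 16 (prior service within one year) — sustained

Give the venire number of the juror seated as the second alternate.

20

Removed: #6, #11, #13, #16, #18, #19, #22. (#10 stays — for-cause denied.)
Seating in order: seats 1–12 → #1, #2, #3, #4, #5, #7, #8, #9, #10, #12, #14, #15; alternates → #17, #20.
So alternate 2 is #20.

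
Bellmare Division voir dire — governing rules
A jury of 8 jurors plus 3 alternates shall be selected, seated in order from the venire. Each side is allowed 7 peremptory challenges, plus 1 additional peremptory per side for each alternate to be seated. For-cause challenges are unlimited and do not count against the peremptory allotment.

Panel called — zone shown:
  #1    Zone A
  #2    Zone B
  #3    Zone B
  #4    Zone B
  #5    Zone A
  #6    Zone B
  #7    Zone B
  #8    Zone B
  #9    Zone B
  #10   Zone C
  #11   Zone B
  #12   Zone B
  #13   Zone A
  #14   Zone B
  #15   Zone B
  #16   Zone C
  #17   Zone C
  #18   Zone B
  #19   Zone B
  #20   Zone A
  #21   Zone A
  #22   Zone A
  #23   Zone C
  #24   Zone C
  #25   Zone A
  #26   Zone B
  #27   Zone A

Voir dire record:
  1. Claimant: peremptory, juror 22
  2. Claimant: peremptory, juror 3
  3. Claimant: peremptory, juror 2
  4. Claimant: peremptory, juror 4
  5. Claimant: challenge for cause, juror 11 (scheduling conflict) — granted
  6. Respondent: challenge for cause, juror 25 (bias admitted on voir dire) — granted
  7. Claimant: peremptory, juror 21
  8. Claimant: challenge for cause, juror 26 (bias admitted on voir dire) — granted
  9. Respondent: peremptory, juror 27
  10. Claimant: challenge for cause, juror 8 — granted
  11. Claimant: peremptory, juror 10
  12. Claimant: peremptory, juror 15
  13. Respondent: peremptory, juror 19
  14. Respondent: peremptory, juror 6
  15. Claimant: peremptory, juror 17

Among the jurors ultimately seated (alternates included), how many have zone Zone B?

5

Removed: #2, #3, #4, #6, #8, #10, #11, #15, #17, #19, #21, #22, #25, #26, #27.
Seated (11 incl. alternates): #1, #5, #7, #9, #12, #13, #14, #16, #18, #20, #23.
Of those, in Zone B: #7, #9, #12, #14, #18 → 5.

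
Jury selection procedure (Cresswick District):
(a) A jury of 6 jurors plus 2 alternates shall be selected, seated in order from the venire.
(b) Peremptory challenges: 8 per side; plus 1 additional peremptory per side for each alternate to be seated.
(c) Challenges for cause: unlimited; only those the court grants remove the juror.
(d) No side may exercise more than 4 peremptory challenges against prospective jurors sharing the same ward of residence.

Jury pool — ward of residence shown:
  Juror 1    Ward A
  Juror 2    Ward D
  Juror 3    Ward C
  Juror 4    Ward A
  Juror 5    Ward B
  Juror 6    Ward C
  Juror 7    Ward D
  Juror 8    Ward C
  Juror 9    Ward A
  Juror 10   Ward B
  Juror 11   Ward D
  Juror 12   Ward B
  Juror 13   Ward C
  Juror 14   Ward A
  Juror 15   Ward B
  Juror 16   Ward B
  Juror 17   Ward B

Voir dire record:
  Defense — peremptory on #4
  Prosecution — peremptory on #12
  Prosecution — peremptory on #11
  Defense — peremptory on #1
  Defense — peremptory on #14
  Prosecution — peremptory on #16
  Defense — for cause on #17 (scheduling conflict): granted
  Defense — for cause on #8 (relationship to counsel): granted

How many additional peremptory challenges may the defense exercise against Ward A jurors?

Defense peremptories so far: #4, #1, #14 — 3 of 10 used, 7 left overall.
Against Ward A: #4, #1, #14 — 3 used; per-ward cap 4 leaves 1.
Binding limit: min(7, 1) = 1.

1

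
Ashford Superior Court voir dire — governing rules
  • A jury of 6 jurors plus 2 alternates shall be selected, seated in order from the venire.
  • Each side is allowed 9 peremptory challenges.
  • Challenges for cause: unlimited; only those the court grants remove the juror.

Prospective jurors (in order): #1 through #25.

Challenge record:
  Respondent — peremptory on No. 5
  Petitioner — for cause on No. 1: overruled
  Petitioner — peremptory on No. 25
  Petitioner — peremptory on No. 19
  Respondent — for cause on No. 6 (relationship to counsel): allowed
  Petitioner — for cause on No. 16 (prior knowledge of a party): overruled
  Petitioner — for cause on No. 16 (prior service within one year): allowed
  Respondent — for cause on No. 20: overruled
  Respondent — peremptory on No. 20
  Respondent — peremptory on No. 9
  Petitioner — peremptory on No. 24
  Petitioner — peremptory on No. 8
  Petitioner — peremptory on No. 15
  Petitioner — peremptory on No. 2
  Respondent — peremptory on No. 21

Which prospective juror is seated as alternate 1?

12

Removed: #2, #5, #6, #8, #9, #15, #16, #19, #20, #21, #24, #25. (#1 stays — for-cause denied.)
Seating in order: seats 1–6 → #1, #3, #4, #7, #10, #11; alternates → #12, #13.
So alternate 1 is #12.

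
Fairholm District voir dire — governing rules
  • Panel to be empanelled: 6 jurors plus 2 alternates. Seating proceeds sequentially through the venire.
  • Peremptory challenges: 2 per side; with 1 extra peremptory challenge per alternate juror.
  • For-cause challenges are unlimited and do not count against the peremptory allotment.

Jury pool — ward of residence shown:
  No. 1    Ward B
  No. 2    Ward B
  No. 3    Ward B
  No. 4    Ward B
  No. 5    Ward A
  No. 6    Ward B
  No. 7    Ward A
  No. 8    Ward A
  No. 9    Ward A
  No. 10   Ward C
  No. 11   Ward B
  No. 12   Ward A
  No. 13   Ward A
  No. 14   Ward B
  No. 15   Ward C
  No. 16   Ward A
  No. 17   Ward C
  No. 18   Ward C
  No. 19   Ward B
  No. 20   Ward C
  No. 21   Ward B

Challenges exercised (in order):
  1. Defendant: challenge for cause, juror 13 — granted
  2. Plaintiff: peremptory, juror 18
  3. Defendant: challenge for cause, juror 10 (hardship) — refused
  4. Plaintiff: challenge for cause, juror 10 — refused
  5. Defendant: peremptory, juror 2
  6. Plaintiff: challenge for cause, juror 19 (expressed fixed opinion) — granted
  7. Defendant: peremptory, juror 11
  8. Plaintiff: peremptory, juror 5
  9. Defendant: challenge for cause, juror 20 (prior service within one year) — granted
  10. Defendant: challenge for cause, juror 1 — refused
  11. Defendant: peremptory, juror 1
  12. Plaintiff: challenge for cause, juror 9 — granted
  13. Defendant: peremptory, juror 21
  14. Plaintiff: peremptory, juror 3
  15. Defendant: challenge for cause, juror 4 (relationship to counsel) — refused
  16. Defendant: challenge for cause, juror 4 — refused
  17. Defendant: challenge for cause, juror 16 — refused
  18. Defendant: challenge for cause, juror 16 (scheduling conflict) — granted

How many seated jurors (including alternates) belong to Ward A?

Removed: #1, #2, #3, #5, #9, #11, #13, #16, #18, #19, #20, #21.
Seated (8 incl. alternates): #4, #6, #7, #8, #10, #12, #14, #15.
Of those, in Ward A: #7, #8, #12 → 3.

3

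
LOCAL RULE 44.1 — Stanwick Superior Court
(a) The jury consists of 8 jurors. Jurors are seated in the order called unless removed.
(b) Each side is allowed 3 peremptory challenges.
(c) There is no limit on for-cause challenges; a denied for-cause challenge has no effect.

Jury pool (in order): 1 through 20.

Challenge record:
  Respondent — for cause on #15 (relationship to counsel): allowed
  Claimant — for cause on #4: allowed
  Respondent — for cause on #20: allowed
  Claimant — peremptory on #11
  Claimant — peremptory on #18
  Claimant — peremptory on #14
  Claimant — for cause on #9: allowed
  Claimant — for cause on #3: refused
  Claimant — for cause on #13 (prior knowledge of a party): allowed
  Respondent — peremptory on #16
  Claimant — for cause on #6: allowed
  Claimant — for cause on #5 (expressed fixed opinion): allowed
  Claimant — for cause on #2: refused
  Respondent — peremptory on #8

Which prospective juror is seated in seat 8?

19

Removed: #4, #5, #6, #8, #9, #11, #13, #14, #15, #16, #18, #20. (#2, #3 stay — for-cause denied.)
Seating in order: seats 1–8 → #1, #2, #3, #7, #10, #12, #17, #19.
So seat 8 is #19.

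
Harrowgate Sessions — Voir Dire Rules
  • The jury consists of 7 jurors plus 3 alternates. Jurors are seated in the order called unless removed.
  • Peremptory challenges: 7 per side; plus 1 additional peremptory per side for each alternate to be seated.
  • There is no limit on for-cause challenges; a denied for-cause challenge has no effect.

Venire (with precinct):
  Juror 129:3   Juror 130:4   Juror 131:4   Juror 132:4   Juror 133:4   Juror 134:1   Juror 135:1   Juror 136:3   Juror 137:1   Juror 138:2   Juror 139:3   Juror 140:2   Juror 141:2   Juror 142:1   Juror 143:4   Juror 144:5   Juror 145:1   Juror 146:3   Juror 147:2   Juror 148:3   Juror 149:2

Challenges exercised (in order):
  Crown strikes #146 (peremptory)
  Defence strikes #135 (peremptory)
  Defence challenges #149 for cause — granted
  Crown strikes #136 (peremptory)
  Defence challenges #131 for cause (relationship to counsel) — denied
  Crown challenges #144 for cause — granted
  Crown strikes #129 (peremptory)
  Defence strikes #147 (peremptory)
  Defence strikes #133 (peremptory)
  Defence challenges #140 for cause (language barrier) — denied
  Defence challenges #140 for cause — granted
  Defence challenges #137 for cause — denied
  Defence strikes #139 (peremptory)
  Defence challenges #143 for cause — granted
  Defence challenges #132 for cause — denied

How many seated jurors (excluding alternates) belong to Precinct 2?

2

Removed: #129, #133, #135, #136, #139, #140, #143, #144, #146, #147, #149.
Seated jurors 1–7: #130, #131, #132, #134, #137, #138, #141 (alternates #142, #145, #148 not counted).
Of those, in Precinct 2: #138, #141 → 2.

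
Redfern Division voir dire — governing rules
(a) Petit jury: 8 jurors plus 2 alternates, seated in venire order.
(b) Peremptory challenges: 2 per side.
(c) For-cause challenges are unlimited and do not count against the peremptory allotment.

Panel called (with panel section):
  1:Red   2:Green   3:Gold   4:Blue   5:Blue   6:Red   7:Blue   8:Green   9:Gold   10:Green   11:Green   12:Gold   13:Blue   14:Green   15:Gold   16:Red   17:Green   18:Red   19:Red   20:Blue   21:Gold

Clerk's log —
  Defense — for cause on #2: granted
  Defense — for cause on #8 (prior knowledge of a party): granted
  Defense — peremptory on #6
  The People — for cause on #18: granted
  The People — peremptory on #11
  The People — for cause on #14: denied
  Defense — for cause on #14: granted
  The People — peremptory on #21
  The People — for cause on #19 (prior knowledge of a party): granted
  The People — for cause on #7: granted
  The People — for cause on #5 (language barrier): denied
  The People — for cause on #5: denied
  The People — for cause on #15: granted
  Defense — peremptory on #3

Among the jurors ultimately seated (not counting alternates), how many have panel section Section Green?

Removed: #2, #3, #6, #7, #8, #11, #14, #15, #18, #19, #21.
Seated jurors 1–8: #1, #4, #5, #9, #10, #12, #13, #16 (alternates #17, #20 not counted).
Of those, in Section Green: #10 → 1.

1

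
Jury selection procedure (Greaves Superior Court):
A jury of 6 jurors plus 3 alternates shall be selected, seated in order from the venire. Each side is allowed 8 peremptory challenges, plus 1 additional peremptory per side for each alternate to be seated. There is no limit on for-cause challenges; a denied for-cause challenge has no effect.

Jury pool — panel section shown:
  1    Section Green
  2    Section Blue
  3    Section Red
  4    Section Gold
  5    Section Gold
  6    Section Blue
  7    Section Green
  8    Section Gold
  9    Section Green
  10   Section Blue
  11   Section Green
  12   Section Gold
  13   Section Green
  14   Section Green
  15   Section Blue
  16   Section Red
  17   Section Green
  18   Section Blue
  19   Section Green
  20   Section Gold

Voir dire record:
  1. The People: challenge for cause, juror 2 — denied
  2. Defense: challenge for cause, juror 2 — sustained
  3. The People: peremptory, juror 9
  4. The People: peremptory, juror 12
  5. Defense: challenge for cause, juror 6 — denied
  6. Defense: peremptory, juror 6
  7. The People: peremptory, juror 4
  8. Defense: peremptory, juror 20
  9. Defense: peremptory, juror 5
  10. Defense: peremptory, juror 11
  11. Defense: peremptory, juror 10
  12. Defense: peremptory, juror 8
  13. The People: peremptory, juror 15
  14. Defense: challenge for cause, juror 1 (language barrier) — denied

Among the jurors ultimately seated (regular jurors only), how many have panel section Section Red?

Removed: #2, #4, #5, #6, #8, #9, #10, #11, #12, #15, #20.
Seated jurors 1–6: #1, #3, #7, #13, #14, #16 (alternates #17, #18, #19 not counted).
Of those, in Section Red: #3, #16 → 2.

2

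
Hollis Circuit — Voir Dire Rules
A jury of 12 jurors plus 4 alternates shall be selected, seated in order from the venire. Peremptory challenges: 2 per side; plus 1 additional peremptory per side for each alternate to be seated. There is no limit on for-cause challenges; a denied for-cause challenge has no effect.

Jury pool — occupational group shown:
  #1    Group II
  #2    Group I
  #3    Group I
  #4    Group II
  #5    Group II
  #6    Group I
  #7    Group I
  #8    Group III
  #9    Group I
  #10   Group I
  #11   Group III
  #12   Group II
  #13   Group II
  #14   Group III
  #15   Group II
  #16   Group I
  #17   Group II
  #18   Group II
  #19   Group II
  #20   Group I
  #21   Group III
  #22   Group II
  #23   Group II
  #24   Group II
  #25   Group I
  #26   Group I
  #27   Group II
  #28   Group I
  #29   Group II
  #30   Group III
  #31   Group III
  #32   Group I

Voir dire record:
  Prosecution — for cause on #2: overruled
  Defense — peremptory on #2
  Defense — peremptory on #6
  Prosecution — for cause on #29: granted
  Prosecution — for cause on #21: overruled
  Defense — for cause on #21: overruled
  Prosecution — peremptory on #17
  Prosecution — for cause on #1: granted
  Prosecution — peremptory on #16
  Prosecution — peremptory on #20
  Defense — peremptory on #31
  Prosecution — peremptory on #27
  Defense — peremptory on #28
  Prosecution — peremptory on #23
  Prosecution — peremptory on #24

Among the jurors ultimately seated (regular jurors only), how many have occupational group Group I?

4

Removed: #1, #2, #6, #16, #17, #20, #23, #24, #27, #28, #29, #31.
Seated jurors 1–12: #3, #4, #5, #7, #8, #9, #10, #11, #12, #13, #14, #15 (alternates #18, #19, #21, #22 not counted).
Of those, in Group I: #3, #7, #9, #10 → 4.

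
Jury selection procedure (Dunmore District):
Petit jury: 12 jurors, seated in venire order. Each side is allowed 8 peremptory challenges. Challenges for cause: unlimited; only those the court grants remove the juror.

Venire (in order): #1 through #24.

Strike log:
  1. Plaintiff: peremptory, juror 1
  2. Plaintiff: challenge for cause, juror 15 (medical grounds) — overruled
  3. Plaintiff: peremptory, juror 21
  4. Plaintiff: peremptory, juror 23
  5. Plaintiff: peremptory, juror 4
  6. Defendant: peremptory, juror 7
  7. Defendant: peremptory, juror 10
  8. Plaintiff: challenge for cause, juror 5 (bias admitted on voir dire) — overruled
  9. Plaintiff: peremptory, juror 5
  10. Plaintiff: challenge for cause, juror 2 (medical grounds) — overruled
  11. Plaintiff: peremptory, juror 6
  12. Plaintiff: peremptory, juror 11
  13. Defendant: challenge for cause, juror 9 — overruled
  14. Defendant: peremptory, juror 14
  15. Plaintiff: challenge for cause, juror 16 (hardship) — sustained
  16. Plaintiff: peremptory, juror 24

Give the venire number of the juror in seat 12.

22

Removed: #1, #4, #5, #6, #7, #10, #11, #14, #16, #21, #23, #24. (#2, #9, #15 stay — for-cause denied.)
Filling seats in venire order through position 12: #2, #3, #8, #9, #12, #13, #15, #17, #18, #19, #20, #22.
So seat 12 is #22.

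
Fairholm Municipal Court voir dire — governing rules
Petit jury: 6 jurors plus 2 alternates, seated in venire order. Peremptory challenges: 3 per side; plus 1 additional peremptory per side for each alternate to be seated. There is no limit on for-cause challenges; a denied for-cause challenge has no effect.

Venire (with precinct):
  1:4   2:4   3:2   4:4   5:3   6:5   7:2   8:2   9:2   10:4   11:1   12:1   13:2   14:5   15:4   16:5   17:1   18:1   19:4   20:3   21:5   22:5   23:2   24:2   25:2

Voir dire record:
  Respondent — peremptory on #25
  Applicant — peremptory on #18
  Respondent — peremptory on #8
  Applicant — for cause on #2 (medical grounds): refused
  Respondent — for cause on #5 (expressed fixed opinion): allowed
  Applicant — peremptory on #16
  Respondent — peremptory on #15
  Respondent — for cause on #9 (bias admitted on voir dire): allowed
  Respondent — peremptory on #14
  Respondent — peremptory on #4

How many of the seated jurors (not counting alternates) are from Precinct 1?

Removed: #4, #5, #8, #9, #14, #15, #16, #18, #25.
Seated jurors 1–6: #1, #2, #3, #6, #7, #10 (alternates #11, #12 not counted).
None of those are in Precinct 1 → 0.

0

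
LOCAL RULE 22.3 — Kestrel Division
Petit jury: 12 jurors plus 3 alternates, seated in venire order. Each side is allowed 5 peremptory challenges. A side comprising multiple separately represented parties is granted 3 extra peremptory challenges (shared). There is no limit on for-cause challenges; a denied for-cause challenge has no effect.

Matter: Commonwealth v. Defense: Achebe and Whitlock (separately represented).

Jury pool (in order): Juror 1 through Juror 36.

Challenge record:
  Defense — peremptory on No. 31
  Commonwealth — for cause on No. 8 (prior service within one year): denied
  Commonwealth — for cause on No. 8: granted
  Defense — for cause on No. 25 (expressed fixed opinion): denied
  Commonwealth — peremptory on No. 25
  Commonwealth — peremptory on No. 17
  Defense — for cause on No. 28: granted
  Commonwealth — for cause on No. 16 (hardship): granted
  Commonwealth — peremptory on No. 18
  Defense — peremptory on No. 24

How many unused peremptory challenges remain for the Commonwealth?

Commonwealth allotment: 5.
Commonwealth peremptories used: #25, #17, #18 — 3 (for-cause on #8, #8, #16 don't count).
Remaining: 5 − 3 = 2.

2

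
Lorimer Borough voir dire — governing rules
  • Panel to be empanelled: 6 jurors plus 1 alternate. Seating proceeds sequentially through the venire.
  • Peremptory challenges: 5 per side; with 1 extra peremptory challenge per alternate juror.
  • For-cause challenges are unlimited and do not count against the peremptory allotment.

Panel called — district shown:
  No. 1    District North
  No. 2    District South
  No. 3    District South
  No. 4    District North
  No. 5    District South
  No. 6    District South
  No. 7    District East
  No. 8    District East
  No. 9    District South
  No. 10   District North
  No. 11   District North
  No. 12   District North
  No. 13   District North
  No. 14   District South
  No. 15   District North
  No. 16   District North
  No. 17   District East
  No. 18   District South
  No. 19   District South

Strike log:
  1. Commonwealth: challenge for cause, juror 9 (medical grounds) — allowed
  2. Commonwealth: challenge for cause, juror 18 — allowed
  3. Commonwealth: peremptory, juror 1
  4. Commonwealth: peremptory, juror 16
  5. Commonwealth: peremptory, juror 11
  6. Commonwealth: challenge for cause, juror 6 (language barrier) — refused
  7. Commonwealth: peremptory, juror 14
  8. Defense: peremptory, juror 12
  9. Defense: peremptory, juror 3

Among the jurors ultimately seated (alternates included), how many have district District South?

3

Removed: #1, #3, #9, #11, #12, #14, #16, #18.
Seated (7 incl. alternates): #2, #4, #5, #6, #7, #8, #10.
Of those, in District South: #2, #5, #6 → 3.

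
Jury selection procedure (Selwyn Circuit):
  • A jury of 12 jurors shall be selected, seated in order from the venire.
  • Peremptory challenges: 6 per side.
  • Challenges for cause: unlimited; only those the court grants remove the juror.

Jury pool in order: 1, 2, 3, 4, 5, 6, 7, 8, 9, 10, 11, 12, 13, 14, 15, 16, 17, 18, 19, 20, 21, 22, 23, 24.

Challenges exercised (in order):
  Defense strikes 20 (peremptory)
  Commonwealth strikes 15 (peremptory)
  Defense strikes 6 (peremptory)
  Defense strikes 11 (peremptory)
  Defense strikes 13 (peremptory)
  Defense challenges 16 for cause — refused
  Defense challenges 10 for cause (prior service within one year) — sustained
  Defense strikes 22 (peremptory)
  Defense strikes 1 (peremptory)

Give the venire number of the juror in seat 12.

Removed: #1, #6, #10, #11, #13, #15, #20, #22. (#16 stays — for-cause denied.)
Seating in order: seats 1–12 → #2, #3, #4, #5, #7, #8, #9, #12, #14, #16, #17, #18.
So seat 12 is #18.

18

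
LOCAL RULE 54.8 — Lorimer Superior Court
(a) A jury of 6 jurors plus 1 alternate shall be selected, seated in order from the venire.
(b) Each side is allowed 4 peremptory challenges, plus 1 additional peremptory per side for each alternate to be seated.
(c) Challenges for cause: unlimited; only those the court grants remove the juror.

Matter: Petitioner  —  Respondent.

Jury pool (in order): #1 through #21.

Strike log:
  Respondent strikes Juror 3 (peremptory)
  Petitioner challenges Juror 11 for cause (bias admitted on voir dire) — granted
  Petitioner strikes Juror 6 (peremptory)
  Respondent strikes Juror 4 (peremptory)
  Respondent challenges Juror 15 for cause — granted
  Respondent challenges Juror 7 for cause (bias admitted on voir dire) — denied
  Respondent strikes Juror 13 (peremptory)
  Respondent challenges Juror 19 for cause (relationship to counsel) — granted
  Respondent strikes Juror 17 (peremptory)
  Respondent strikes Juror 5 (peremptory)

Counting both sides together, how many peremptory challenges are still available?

4

Petitioner allotment: 4 base + 1 × 1 alternate = 5. Respondent allotment: 4 base + 1 × 1 alternate = 5.
Petitioner peremptories used: #6 — 1 (the for-cause on #11 doesn't count).
Respondent peremptories used: #3, #4, #13, #17, #5 — 5 (for-cause on #15, #7, #19 don't count).
Remaining: (5 − 1) + (5 − 5) = 4.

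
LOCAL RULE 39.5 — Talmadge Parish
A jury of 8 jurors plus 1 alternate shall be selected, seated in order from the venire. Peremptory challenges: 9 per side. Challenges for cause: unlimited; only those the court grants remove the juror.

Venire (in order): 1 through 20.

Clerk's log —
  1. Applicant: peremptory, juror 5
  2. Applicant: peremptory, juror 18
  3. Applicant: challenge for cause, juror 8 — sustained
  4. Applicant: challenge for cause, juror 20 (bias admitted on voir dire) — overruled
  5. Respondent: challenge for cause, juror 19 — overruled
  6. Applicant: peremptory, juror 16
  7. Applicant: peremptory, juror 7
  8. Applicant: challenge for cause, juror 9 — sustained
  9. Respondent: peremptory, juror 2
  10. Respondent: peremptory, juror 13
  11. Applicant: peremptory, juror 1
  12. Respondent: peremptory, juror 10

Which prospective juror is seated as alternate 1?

19

Removed: #1, #2, #5, #7, #8, #9, #10, #13, #16, #18. (#19, #20 stay — for-cause denied.)
Seating in order: seats 1–8 → #3, #4, #6, #11, #12, #14, #15, #17; alternates → #19.
So alternate 1 is #19.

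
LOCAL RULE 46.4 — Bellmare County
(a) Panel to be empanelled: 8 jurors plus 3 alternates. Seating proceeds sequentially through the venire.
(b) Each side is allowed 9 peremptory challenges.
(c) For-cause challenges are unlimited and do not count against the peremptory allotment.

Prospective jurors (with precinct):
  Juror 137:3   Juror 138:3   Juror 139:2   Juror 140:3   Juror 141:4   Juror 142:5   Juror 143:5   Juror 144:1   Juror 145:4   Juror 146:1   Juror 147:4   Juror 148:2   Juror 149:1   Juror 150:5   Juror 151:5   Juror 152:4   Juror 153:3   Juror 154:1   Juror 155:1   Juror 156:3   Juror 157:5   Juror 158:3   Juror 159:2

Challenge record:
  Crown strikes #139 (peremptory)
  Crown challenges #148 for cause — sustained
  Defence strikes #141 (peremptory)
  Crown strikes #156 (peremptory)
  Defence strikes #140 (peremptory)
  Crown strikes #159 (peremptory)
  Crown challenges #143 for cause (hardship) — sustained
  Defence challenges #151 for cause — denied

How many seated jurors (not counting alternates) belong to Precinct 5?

Removed: #139, #140, #141, #143, #148, #156, #159.
Seated jurors 1–8: #137, #138, #142, #144, #145, #146, #147, #149 (alternates #150, #151, #152 not counted).
Of those, in Precinct 5: #142 → 1.

1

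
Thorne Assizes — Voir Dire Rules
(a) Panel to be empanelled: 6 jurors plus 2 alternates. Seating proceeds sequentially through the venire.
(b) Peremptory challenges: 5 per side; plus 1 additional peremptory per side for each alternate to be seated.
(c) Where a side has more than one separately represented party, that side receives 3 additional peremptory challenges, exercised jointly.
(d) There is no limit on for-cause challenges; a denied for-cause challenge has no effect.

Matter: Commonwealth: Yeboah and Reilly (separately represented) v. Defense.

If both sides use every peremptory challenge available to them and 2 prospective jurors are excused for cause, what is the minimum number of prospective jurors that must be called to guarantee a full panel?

27

Seats to fill: 6 + 2 alternates = 8.
Peremptories — Commonwealth: 5 + 1×2 + 3 = 10; Defense: 5 + 1×2 = 7; total 17.
For-cause removals: 2.
Minimum venire: 8 + 17 + 2 = 27.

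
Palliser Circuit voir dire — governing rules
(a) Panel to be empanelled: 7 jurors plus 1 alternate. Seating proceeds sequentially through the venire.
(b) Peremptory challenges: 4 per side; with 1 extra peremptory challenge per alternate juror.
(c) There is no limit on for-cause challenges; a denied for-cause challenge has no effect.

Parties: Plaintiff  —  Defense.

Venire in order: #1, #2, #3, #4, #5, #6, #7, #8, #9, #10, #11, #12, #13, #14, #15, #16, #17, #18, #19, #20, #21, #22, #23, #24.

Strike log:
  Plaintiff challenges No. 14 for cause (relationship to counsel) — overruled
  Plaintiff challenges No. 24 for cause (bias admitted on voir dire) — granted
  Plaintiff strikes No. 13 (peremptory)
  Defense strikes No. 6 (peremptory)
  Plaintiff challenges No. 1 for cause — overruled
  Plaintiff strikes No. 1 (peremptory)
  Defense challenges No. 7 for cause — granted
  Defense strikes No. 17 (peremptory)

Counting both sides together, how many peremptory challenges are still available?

Plaintiff allotment: 4 base + 1 × 1 alternate = 5. Defense allotment: 4 base + 1 × 1 alternate = 5.
Plaintiff peremptories used: #13, #1 — 2 (for-cause on #14, #24, #1 don't count).
Defense peremptories used: #6, #17 — 2 (the for-cause on #7 doesn't count).
Remaining: (5 − 2) + (5 − 2) = 6.

6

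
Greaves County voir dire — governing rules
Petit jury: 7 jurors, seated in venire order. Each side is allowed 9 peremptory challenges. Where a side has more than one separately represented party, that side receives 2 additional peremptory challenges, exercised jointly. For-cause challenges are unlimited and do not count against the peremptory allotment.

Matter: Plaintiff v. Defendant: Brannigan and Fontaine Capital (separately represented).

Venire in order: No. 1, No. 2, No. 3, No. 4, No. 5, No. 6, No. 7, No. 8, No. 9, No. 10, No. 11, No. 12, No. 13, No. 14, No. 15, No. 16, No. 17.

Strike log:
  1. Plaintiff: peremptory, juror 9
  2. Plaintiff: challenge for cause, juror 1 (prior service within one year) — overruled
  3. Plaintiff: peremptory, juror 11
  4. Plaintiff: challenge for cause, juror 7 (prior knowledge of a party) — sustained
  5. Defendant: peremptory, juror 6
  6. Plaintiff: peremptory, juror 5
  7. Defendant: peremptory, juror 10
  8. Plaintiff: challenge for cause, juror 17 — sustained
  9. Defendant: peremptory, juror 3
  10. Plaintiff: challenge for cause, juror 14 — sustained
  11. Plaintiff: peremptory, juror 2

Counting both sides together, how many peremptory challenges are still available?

13

Plaintiff allotment: 9. Defendant allotment: 9 base + 2 multi-party = 11.
Plaintiff peremptories used: #9, #11, #5, #2 — 4 (for-cause on #1, #7, #17, #14 don't count).
Defendant peremptories used: #6, #10, #3 — 3.
Remaining: (9 − 4) + (11 − 3) = 13.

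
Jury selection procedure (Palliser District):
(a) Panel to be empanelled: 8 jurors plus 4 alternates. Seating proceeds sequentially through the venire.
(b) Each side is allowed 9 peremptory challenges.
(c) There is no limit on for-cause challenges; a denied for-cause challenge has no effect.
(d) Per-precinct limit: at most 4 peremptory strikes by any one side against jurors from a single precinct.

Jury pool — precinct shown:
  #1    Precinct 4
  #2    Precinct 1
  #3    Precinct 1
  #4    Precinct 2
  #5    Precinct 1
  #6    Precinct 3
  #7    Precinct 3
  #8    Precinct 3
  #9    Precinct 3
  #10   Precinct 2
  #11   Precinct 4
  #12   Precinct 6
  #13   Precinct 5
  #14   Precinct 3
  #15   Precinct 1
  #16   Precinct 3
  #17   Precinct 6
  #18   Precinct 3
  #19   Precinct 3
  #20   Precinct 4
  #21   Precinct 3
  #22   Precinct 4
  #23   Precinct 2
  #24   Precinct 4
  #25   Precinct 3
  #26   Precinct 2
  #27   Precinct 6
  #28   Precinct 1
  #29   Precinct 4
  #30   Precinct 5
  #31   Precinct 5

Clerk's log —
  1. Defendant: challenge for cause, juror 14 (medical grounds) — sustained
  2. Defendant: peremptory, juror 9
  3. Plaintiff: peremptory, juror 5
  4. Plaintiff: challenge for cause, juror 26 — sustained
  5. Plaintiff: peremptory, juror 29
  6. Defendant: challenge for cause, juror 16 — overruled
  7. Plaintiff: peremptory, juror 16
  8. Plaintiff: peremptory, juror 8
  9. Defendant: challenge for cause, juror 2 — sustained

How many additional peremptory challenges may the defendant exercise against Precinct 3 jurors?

Defendant peremptories so far: #9 — 1 of 9 used, 8 left overall.
Against Precinct 3: #9 — 1 used; per-precinct cap 4 leaves 3.
Binding limit: min(8, 3) = 3.

3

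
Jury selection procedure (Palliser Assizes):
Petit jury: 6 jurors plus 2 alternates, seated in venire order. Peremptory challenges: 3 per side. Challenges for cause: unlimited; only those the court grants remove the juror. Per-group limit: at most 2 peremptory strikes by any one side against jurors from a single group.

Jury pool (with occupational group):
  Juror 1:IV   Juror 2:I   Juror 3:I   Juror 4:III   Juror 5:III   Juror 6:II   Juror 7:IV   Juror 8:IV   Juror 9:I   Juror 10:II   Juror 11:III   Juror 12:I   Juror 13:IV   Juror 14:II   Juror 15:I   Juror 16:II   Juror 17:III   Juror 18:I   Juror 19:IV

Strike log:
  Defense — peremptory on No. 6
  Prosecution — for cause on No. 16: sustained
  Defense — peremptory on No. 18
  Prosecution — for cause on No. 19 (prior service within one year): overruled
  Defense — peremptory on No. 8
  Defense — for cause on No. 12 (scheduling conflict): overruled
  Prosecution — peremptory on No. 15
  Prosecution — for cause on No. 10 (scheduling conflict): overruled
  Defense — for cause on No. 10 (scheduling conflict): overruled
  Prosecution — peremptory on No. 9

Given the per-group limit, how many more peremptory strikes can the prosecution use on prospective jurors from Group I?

Prosecution peremptories so far: #15, #9 — 2 of 3 used, 1 left overall.
Against Group I: #15, #9 — 2 used; per-group cap 2 leaves 0.
Binding limit: min(1, 0) = 0.

0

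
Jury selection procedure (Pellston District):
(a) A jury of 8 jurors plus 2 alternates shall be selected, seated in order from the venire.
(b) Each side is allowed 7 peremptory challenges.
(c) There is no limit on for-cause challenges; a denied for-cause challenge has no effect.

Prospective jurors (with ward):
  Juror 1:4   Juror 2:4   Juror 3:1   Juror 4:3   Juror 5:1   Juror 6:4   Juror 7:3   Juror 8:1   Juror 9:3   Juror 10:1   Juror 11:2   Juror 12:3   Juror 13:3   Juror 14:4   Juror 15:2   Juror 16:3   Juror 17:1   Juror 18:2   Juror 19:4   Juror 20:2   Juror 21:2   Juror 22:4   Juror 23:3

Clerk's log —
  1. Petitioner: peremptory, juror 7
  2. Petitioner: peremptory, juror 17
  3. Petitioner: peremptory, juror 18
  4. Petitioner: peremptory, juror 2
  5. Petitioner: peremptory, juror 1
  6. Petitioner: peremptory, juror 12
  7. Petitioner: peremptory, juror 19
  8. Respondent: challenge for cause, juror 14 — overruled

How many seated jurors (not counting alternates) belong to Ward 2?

Removed: #1, #2, #7, #12, #17, #18, #19.
Seated jurors 1–8: #3, #4, #5, #6, #8, #9, #10, #11 (alternates #13, #14 not counted).
Of those, in Ward 2: #11 → 1.

1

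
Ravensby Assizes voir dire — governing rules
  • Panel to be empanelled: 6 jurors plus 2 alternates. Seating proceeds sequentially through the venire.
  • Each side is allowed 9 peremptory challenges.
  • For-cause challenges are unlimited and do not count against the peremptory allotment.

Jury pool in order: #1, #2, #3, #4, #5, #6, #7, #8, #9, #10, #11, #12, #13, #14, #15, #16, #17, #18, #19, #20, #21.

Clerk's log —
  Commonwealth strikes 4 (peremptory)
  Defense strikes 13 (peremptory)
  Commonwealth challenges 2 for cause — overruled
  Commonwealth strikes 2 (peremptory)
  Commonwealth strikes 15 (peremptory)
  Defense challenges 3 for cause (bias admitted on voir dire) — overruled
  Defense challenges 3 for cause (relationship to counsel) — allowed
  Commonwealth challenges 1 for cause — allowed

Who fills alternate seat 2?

12

Removed: #1, #2, #3, #4, #13, #15.
Seating in order: seats 1–6 → #5, #6, #7, #8, #9, #10; alternates → #11, #12.
So alternate 2 is #12.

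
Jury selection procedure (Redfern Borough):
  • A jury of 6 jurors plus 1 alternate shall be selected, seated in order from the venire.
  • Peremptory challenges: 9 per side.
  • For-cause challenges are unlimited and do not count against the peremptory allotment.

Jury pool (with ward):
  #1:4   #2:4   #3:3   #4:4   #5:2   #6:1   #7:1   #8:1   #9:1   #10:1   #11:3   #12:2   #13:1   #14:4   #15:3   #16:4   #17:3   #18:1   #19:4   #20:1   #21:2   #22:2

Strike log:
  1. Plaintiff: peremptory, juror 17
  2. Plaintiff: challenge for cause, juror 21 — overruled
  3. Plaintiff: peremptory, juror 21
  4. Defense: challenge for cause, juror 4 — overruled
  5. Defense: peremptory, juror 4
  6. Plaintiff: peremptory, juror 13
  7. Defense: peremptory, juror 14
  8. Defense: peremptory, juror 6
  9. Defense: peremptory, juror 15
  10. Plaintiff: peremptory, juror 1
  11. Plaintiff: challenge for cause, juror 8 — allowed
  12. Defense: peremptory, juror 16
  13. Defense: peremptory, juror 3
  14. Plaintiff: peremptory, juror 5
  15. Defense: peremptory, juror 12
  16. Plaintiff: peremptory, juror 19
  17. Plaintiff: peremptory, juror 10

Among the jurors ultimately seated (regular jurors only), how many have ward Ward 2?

Removed: #1, #3, #4, #5, #6, #8, #10, #12, #13, #14, #15, #16, #17, #19, #21.
Seated jurors 1–6: #2, #7, #9, #11, #18, #20 (alternates #22 not counted).
None of those are in Ward 2 → 0.

0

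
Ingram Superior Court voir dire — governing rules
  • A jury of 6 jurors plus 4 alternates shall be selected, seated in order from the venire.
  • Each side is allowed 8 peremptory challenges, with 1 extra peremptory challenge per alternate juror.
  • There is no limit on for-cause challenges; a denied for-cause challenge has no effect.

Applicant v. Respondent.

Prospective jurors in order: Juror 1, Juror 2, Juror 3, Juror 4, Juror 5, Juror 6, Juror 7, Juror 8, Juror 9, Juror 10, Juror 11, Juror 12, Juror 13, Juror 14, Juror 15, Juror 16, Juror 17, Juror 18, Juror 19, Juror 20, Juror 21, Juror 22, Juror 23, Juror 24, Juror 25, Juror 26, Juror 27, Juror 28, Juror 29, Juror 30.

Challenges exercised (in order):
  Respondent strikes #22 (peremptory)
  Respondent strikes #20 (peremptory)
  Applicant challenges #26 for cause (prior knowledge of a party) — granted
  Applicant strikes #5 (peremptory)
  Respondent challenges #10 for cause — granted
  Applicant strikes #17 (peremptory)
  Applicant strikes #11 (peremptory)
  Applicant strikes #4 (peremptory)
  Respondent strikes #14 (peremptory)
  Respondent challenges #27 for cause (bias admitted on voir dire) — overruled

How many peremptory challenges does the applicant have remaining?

8

Applicant allotment: 8 base + 1 × 4 alternates = 12.
Applicant peremptories used: #5, #17, #11, #4 — 4 (the for-cause on #26 doesn't count).
Remaining: 12 − 4 = 8.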